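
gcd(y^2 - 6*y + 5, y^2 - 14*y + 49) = 1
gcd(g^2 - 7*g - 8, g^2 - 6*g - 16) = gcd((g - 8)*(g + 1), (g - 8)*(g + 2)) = g - 8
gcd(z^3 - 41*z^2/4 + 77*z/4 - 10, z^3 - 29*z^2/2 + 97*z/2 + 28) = z - 8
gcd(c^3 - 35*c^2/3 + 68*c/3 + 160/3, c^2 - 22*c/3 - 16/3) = c - 8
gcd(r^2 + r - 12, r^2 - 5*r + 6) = r - 3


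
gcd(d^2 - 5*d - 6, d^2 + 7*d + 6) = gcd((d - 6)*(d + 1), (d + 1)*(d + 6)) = d + 1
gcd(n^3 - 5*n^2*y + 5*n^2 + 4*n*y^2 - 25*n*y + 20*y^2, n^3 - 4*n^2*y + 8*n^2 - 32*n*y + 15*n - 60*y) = -n^2 + 4*n*y - 5*n + 20*y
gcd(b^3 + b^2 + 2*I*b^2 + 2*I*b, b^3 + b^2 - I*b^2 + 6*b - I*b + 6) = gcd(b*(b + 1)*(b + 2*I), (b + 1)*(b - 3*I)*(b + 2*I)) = b^2 + b*(1 + 2*I) + 2*I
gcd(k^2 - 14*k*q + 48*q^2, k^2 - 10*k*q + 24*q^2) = -k + 6*q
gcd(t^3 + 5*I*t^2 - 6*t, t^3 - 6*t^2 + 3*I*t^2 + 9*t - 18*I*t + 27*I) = t + 3*I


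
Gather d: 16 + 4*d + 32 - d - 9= 3*d + 39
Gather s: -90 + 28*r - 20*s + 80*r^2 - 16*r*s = 80*r^2 + 28*r + s*(-16*r - 20) - 90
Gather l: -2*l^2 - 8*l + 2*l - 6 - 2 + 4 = -2*l^2 - 6*l - 4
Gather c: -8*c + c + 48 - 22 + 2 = 28 - 7*c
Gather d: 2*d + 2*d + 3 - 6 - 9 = 4*d - 12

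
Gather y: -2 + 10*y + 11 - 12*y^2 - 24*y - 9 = -12*y^2 - 14*y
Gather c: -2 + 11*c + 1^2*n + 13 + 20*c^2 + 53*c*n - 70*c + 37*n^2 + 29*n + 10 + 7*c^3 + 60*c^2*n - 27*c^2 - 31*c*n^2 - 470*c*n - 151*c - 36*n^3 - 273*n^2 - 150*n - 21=7*c^3 + c^2*(60*n - 7) + c*(-31*n^2 - 417*n - 210) - 36*n^3 - 236*n^2 - 120*n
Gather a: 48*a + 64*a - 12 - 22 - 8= 112*a - 42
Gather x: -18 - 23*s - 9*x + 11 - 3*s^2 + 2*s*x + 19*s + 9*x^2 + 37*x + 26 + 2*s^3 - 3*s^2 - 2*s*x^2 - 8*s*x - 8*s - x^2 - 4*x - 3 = 2*s^3 - 6*s^2 - 12*s + x^2*(8 - 2*s) + x*(24 - 6*s) + 16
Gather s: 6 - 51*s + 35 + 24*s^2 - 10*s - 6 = 24*s^2 - 61*s + 35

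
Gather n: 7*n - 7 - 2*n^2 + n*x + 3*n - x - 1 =-2*n^2 + n*(x + 10) - x - 8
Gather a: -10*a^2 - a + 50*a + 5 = -10*a^2 + 49*a + 5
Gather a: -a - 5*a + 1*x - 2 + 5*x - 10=-6*a + 6*x - 12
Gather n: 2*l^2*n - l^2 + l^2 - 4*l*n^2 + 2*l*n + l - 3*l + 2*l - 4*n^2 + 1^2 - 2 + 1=n^2*(-4*l - 4) + n*(2*l^2 + 2*l)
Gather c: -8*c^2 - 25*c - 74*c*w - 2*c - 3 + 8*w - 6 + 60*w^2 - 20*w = -8*c^2 + c*(-74*w - 27) + 60*w^2 - 12*w - 9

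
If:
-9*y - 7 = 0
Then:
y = -7/9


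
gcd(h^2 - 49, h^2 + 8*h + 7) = h + 7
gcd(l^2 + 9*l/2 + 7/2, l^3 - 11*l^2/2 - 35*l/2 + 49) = l + 7/2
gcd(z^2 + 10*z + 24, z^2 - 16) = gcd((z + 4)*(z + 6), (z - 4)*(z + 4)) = z + 4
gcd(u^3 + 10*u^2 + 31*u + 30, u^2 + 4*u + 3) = u + 3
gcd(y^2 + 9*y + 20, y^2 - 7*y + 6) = 1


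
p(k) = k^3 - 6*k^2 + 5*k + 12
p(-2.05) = -32.08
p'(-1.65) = 32.97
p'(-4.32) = 112.83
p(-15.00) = -4788.00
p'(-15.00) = 860.00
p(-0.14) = 11.18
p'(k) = 3*k^2 - 12*k + 5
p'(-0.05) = 5.61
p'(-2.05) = 42.21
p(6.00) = 42.00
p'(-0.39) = 10.14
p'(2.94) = -4.35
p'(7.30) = 77.27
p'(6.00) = 41.00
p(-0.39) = 9.08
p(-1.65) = -17.08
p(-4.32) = -202.20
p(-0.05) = 11.73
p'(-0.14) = 6.74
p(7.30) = 117.78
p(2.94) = 0.25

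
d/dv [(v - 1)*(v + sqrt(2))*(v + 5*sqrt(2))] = 3*v^2 - 2*v + 12*sqrt(2)*v - 6*sqrt(2) + 10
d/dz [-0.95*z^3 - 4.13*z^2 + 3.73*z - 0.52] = -2.85*z^2 - 8.26*z + 3.73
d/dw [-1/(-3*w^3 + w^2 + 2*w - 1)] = (-9*w^2 + 2*w + 2)/(3*w^3 - w^2 - 2*w + 1)^2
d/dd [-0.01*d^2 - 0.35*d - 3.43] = -0.02*d - 0.35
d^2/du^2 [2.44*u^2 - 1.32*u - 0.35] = 4.88000000000000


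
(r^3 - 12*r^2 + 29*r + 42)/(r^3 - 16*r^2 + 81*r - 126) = (r + 1)/(r - 3)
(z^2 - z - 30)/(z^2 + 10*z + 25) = (z - 6)/(z + 5)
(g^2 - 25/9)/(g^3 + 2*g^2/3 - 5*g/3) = (g - 5/3)/(g*(g - 1))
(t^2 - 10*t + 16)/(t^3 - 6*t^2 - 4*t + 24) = (t - 8)/(t^2 - 4*t - 12)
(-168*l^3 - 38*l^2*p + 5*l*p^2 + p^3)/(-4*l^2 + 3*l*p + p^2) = (-42*l^2 + l*p + p^2)/(-l + p)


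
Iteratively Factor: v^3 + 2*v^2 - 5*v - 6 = (v + 1)*(v^2 + v - 6) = (v - 2)*(v + 1)*(v + 3)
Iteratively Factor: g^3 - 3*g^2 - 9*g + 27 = (g - 3)*(g^2 - 9) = (g - 3)*(g + 3)*(g - 3)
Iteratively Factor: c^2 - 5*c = (c)*(c - 5)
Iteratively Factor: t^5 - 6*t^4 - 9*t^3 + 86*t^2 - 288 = (t - 4)*(t^4 - 2*t^3 - 17*t^2 + 18*t + 72) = (t - 4)^2*(t^3 + 2*t^2 - 9*t - 18) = (t - 4)^2*(t + 2)*(t^2 - 9) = (t - 4)^2*(t - 3)*(t + 2)*(t + 3)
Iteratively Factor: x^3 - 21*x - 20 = (x - 5)*(x^2 + 5*x + 4) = (x - 5)*(x + 4)*(x + 1)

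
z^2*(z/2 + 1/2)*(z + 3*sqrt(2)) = z^4/2 + z^3/2 + 3*sqrt(2)*z^3/2 + 3*sqrt(2)*z^2/2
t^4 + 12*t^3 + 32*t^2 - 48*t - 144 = (t - 2)*(t + 2)*(t + 6)^2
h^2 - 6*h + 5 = (h - 5)*(h - 1)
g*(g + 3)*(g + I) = g^3 + 3*g^2 + I*g^2 + 3*I*g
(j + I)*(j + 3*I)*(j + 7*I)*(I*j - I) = I*j^4 - 11*j^3 - I*j^3 + 11*j^2 - 31*I*j^2 + 21*j + 31*I*j - 21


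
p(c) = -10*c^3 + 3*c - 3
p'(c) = 3 - 30*c^2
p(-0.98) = 3.47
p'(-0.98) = -25.81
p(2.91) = -240.69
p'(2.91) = -251.04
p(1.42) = -27.37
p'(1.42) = -57.49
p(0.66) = -3.89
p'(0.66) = -10.07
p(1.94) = -70.19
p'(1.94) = -109.91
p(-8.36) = 5814.69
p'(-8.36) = -2093.69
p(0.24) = -2.42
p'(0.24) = 1.27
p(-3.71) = 496.52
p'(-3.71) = -409.92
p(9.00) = -7266.00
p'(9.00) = -2427.00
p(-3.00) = 258.00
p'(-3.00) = -267.00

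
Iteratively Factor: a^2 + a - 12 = (a + 4)*(a - 3)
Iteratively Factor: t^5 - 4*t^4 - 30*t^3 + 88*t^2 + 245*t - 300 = (t + 3)*(t^4 - 7*t^3 - 9*t^2 + 115*t - 100) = (t - 5)*(t + 3)*(t^3 - 2*t^2 - 19*t + 20) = (t - 5)^2*(t + 3)*(t^2 + 3*t - 4) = (t - 5)^2*(t - 1)*(t + 3)*(t + 4)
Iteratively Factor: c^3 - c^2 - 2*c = (c - 2)*(c^2 + c) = c*(c - 2)*(c + 1)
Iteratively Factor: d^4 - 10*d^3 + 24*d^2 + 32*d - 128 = (d - 4)*(d^3 - 6*d^2 + 32) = (d - 4)^2*(d^2 - 2*d - 8) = (d - 4)^2*(d + 2)*(d - 4)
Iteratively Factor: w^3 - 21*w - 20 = (w - 5)*(w^2 + 5*w + 4) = (w - 5)*(w + 1)*(w + 4)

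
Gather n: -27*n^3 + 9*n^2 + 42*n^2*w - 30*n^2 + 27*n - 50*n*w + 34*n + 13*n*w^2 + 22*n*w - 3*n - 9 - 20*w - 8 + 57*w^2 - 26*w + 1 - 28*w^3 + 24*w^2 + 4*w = -27*n^3 + n^2*(42*w - 21) + n*(13*w^2 - 28*w + 58) - 28*w^3 + 81*w^2 - 42*w - 16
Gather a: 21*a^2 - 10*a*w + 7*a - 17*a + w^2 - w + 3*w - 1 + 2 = 21*a^2 + a*(-10*w - 10) + w^2 + 2*w + 1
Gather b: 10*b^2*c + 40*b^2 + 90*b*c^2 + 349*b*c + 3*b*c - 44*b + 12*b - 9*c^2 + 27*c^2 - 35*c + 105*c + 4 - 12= b^2*(10*c + 40) + b*(90*c^2 + 352*c - 32) + 18*c^2 + 70*c - 8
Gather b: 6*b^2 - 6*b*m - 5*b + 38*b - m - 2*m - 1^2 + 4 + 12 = 6*b^2 + b*(33 - 6*m) - 3*m + 15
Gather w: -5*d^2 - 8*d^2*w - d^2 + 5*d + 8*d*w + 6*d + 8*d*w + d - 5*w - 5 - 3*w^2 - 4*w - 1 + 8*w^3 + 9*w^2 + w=-6*d^2 + 12*d + 8*w^3 + 6*w^2 + w*(-8*d^2 + 16*d - 8) - 6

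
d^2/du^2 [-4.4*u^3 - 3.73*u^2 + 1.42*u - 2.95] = -26.4*u - 7.46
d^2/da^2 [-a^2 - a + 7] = -2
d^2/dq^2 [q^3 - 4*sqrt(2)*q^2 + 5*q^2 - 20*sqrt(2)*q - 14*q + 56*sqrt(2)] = 6*q - 8*sqrt(2) + 10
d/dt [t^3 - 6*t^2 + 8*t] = 3*t^2 - 12*t + 8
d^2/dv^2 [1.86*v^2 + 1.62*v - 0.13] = 3.72000000000000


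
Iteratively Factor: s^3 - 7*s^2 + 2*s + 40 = (s - 4)*(s^2 - 3*s - 10) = (s - 4)*(s + 2)*(s - 5)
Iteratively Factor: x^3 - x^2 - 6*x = (x + 2)*(x^2 - 3*x) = x*(x + 2)*(x - 3)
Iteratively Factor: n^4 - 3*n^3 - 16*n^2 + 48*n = (n - 4)*(n^3 + n^2 - 12*n) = (n - 4)*(n + 4)*(n^2 - 3*n) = n*(n - 4)*(n + 4)*(n - 3)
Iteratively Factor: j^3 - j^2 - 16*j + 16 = (j + 4)*(j^2 - 5*j + 4) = (j - 1)*(j + 4)*(j - 4)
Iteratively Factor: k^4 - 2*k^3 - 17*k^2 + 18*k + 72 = (k + 2)*(k^3 - 4*k^2 - 9*k + 36) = (k + 2)*(k + 3)*(k^2 - 7*k + 12) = (k - 4)*(k + 2)*(k + 3)*(k - 3)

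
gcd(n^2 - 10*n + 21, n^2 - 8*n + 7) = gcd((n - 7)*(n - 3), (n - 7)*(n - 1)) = n - 7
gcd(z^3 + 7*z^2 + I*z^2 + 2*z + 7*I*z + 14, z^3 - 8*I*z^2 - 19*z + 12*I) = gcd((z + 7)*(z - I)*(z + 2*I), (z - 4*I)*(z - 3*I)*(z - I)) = z - I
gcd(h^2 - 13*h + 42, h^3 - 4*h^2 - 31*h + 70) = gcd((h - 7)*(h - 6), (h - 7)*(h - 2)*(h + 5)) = h - 7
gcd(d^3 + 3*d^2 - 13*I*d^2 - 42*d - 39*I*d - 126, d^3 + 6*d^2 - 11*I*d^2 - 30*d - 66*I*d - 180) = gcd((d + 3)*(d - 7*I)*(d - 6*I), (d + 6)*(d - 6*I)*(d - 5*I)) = d - 6*I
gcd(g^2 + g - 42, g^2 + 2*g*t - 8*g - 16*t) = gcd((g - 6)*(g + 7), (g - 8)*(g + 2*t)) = 1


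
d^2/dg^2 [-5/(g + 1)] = -10/(g + 1)^3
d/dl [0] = 0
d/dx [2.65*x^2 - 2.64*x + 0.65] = 5.3*x - 2.64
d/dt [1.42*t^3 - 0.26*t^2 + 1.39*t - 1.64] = 4.26*t^2 - 0.52*t + 1.39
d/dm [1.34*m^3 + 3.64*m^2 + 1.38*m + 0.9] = 4.02*m^2 + 7.28*m + 1.38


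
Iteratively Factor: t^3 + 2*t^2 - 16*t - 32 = (t + 4)*(t^2 - 2*t - 8) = (t + 2)*(t + 4)*(t - 4)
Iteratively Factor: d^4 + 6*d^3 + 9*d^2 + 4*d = (d)*(d^3 + 6*d^2 + 9*d + 4) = d*(d + 1)*(d^2 + 5*d + 4) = d*(d + 1)^2*(d + 4)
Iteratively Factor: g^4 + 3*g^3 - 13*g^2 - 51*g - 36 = (g + 1)*(g^3 + 2*g^2 - 15*g - 36) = (g + 1)*(g + 3)*(g^2 - g - 12) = (g + 1)*(g + 3)^2*(g - 4)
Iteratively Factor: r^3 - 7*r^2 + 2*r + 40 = (r + 2)*(r^2 - 9*r + 20) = (r - 4)*(r + 2)*(r - 5)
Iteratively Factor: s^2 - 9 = (s + 3)*(s - 3)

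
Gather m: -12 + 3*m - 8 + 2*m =5*m - 20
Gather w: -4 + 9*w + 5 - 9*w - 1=0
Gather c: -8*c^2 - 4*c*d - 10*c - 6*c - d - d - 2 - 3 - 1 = -8*c^2 + c*(-4*d - 16) - 2*d - 6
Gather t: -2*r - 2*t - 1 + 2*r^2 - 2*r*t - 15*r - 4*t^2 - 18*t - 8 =2*r^2 - 17*r - 4*t^2 + t*(-2*r - 20) - 9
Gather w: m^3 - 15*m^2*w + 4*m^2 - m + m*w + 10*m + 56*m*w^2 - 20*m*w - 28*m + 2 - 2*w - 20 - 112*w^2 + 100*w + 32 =m^3 + 4*m^2 - 19*m + w^2*(56*m - 112) + w*(-15*m^2 - 19*m + 98) + 14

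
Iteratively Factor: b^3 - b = (b)*(b^2 - 1) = b*(b + 1)*(b - 1)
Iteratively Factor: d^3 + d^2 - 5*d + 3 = (d - 1)*(d^2 + 2*d - 3) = (d - 1)*(d + 3)*(d - 1)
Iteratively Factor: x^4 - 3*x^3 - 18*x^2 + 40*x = (x + 4)*(x^3 - 7*x^2 + 10*x) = (x - 5)*(x + 4)*(x^2 - 2*x) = x*(x - 5)*(x + 4)*(x - 2)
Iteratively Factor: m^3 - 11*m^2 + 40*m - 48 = (m - 4)*(m^2 - 7*m + 12) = (m - 4)*(m - 3)*(m - 4)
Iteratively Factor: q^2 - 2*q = (q)*(q - 2)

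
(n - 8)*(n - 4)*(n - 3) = n^3 - 15*n^2 + 68*n - 96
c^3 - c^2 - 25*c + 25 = (c - 5)*(c - 1)*(c + 5)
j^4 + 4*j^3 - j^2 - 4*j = j*(j - 1)*(j + 1)*(j + 4)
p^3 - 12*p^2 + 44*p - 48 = (p - 6)*(p - 4)*(p - 2)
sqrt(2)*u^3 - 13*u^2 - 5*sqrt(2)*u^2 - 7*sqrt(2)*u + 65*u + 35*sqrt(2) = (u - 5)*(u - 7*sqrt(2))*(sqrt(2)*u + 1)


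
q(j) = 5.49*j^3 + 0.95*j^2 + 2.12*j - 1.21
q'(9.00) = 1353.29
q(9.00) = 4097.03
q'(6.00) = 606.44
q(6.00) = 1231.55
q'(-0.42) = 4.23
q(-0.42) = -2.34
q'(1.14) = 25.69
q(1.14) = 10.58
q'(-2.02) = 65.49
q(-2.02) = -46.87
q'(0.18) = 3.00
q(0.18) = -0.77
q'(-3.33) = 178.43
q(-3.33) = -200.46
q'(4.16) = 295.05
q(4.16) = 419.28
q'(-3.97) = 254.16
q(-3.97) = -338.17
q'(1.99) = 71.12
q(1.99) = 50.04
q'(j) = 16.47*j^2 + 1.9*j + 2.12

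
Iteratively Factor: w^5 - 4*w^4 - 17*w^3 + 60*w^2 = (w - 3)*(w^4 - w^3 - 20*w^2) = (w - 3)*(w + 4)*(w^3 - 5*w^2) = w*(w - 3)*(w + 4)*(w^2 - 5*w) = w^2*(w - 3)*(w + 4)*(w - 5)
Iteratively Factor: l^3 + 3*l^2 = (l)*(l^2 + 3*l) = l^2*(l + 3)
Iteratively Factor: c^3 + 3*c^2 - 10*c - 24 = (c - 3)*(c^2 + 6*c + 8) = (c - 3)*(c + 4)*(c + 2)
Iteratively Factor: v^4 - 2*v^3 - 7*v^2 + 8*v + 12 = (v + 1)*(v^3 - 3*v^2 - 4*v + 12) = (v - 3)*(v + 1)*(v^2 - 4) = (v - 3)*(v - 2)*(v + 1)*(v + 2)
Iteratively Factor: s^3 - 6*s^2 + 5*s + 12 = (s + 1)*(s^2 - 7*s + 12) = (s - 3)*(s + 1)*(s - 4)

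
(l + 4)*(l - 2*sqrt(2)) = l^2 - 2*sqrt(2)*l + 4*l - 8*sqrt(2)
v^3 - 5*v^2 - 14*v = v*(v - 7)*(v + 2)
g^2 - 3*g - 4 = (g - 4)*(g + 1)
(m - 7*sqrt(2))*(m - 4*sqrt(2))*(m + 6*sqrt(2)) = m^3 - 5*sqrt(2)*m^2 - 76*m + 336*sqrt(2)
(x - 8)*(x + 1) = x^2 - 7*x - 8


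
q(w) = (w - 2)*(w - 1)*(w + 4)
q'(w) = (w - 2)*(w - 1) + (w - 2)*(w + 4) + (w - 1)*(w + 4) = 3*w^2 + 2*w - 10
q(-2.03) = 24.06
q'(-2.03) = -1.70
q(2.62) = 6.65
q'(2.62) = 15.83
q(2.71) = 8.15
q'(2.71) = 17.45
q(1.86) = -0.71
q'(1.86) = 4.10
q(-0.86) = 16.70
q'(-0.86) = -9.50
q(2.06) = 0.39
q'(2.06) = 6.85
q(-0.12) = 9.21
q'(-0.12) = -10.20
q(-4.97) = -40.36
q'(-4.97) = 54.16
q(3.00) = 14.00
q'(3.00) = 23.00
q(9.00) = 728.00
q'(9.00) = 251.00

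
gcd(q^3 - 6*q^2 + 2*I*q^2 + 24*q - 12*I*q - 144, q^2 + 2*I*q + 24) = q^2 + 2*I*q + 24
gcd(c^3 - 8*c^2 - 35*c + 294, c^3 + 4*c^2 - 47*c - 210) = c^2 - c - 42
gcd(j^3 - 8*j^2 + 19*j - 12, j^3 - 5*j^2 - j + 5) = j - 1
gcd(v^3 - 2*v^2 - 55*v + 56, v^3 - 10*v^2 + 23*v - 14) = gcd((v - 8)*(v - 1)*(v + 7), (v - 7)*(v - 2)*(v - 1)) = v - 1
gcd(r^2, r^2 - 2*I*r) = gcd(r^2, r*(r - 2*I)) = r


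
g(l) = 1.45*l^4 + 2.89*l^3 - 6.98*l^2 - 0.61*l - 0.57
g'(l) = 5.8*l^3 + 8.67*l^2 - 13.96*l - 0.61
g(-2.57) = -30.91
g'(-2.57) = -5.92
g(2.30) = 36.84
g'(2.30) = 83.71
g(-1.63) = -20.40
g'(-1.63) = 20.06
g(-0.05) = -0.56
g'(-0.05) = 0.11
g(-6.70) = 1742.89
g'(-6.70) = -1262.31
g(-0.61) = -3.25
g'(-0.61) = 9.82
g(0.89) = -3.69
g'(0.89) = -2.08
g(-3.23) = -10.98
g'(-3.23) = -60.52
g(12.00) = 34048.11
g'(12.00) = 11102.75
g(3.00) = 130.26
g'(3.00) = 192.14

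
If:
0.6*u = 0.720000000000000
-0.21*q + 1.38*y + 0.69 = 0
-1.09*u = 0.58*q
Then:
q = -2.26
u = 1.20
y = -0.84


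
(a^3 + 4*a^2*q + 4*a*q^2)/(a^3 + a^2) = (a^2 + 4*a*q + 4*q^2)/(a*(a + 1))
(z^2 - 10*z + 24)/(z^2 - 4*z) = (z - 6)/z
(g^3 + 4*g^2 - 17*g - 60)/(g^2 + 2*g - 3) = (g^2 + g - 20)/(g - 1)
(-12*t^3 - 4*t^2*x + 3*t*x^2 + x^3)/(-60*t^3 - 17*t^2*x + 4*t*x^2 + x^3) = (-4*t^2 + x^2)/(-20*t^2 + t*x + x^2)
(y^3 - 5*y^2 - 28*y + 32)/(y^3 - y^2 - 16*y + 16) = (y - 8)/(y - 4)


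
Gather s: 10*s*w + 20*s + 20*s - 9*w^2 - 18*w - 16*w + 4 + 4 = s*(10*w + 40) - 9*w^2 - 34*w + 8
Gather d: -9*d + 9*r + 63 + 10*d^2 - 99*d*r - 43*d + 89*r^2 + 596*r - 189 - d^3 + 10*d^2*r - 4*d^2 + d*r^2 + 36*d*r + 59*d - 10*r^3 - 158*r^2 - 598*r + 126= -d^3 + d^2*(10*r + 6) + d*(r^2 - 63*r + 7) - 10*r^3 - 69*r^2 + 7*r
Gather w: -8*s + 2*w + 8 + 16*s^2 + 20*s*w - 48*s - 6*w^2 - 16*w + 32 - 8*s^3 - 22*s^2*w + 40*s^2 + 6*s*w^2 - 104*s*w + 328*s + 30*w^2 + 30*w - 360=-8*s^3 + 56*s^2 + 272*s + w^2*(6*s + 24) + w*(-22*s^2 - 84*s + 16) - 320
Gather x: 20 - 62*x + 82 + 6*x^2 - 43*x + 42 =6*x^2 - 105*x + 144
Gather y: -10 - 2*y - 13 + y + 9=-y - 14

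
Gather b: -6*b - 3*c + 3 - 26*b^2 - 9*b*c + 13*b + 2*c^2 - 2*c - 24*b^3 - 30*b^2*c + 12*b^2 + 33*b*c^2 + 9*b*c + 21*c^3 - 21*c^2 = -24*b^3 + b^2*(-30*c - 14) + b*(33*c^2 + 7) + 21*c^3 - 19*c^2 - 5*c + 3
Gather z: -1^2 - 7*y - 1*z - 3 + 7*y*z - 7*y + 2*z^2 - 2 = -14*y + 2*z^2 + z*(7*y - 1) - 6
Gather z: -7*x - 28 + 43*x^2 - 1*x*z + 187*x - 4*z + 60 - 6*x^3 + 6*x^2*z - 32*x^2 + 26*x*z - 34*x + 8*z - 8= -6*x^3 + 11*x^2 + 146*x + z*(6*x^2 + 25*x + 4) + 24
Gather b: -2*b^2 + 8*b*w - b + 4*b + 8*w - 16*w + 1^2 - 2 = -2*b^2 + b*(8*w + 3) - 8*w - 1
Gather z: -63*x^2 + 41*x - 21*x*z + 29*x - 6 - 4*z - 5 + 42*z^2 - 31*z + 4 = -63*x^2 + 70*x + 42*z^2 + z*(-21*x - 35) - 7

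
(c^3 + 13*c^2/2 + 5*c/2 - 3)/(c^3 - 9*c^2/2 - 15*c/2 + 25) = (2*c^3 + 13*c^2 + 5*c - 6)/(2*c^3 - 9*c^2 - 15*c + 50)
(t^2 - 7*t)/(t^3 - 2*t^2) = (t - 7)/(t*(t - 2))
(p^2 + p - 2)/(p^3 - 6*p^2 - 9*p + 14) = 1/(p - 7)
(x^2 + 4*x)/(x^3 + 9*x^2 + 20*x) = 1/(x + 5)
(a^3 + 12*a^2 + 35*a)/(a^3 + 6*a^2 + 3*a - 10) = a*(a + 7)/(a^2 + a - 2)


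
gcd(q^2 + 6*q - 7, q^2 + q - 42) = q + 7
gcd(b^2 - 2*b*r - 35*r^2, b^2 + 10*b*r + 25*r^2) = b + 5*r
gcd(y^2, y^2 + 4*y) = y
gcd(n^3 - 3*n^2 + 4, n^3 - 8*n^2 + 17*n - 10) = n - 2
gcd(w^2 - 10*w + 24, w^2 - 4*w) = w - 4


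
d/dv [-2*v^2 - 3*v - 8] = -4*v - 3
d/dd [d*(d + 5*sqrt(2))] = 2*d + 5*sqrt(2)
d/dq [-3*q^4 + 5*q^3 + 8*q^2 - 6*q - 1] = -12*q^3 + 15*q^2 + 16*q - 6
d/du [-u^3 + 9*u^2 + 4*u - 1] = -3*u^2 + 18*u + 4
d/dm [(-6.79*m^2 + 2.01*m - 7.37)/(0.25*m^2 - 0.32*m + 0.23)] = (1.6703*m^2 + 0.561599999999999*m - 1.8961)/(0.0625*m^4 - 0.16*m^3 + 0.2174*m^2 - 0.1472*m + 0.0529)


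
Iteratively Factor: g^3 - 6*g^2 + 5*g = (g)*(g^2 - 6*g + 5) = g*(g - 5)*(g - 1)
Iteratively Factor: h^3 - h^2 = (h)*(h^2 - h) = h*(h - 1)*(h)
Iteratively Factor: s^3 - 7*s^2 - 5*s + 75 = (s - 5)*(s^2 - 2*s - 15) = (s - 5)^2*(s + 3)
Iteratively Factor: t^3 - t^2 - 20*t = (t)*(t^2 - t - 20) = t*(t + 4)*(t - 5)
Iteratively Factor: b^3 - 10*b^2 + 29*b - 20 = (b - 5)*(b^2 - 5*b + 4) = (b - 5)*(b - 1)*(b - 4)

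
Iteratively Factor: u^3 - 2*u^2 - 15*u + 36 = (u - 3)*(u^2 + u - 12) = (u - 3)*(u + 4)*(u - 3)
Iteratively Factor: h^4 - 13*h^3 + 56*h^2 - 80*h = (h - 4)*(h^3 - 9*h^2 + 20*h) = h*(h - 4)*(h^2 - 9*h + 20) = h*(h - 5)*(h - 4)*(h - 4)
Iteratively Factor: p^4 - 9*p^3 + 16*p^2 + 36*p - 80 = (p + 2)*(p^3 - 11*p^2 + 38*p - 40) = (p - 4)*(p + 2)*(p^2 - 7*p + 10) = (p - 4)*(p - 2)*(p + 2)*(p - 5)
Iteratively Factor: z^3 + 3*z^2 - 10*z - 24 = (z - 3)*(z^2 + 6*z + 8) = (z - 3)*(z + 4)*(z + 2)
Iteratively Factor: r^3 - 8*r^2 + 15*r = (r)*(r^2 - 8*r + 15) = r*(r - 3)*(r - 5)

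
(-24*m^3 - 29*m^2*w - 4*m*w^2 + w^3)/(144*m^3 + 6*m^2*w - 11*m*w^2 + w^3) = (m + w)/(-6*m + w)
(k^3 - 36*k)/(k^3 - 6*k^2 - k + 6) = k*(k + 6)/(k^2 - 1)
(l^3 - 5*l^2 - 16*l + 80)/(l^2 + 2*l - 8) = (l^2 - 9*l + 20)/(l - 2)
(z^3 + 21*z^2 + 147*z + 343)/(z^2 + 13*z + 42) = (z^2 + 14*z + 49)/(z + 6)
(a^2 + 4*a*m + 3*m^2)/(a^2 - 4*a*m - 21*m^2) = (a + m)/(a - 7*m)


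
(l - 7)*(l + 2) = l^2 - 5*l - 14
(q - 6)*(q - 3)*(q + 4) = q^3 - 5*q^2 - 18*q + 72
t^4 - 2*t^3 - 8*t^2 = t^2*(t - 4)*(t + 2)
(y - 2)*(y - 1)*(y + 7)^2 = y^4 + 11*y^3 + 9*y^2 - 119*y + 98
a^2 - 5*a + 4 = (a - 4)*(a - 1)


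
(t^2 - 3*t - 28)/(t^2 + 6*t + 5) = (t^2 - 3*t - 28)/(t^2 + 6*t + 5)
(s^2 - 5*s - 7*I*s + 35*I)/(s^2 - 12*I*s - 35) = (s - 5)/(s - 5*I)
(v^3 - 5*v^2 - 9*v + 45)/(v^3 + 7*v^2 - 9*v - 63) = (v - 5)/(v + 7)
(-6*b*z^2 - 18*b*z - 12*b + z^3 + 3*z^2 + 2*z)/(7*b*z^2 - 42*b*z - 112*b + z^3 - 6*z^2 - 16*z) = (-6*b*z - 6*b + z^2 + z)/(7*b*z - 56*b + z^2 - 8*z)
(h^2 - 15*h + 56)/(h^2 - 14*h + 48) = (h - 7)/(h - 6)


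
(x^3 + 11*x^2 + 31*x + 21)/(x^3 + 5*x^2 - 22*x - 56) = (x^2 + 4*x + 3)/(x^2 - 2*x - 8)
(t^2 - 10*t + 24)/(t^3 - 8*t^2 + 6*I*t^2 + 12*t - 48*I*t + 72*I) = (t - 4)/(t^2 + t*(-2 + 6*I) - 12*I)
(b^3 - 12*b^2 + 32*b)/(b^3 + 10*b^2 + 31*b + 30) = b*(b^2 - 12*b + 32)/(b^3 + 10*b^2 + 31*b + 30)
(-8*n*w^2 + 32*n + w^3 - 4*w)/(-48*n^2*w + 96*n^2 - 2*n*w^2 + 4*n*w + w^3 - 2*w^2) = (w + 2)/(6*n + w)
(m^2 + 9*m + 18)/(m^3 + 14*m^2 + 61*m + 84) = (m + 6)/(m^2 + 11*m + 28)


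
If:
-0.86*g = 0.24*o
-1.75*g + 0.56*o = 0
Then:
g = 0.00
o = 0.00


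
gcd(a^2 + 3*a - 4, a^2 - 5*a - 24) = 1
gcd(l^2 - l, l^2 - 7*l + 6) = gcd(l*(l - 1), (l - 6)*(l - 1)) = l - 1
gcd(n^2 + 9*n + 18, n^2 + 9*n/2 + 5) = 1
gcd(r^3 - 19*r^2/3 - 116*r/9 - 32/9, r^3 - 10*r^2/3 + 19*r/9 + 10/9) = r + 1/3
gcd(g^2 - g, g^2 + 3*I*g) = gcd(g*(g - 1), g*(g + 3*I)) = g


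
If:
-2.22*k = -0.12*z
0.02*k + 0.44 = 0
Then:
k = -22.00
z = -407.00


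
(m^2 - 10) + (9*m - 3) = m^2 + 9*m - 13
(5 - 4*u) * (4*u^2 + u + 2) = -16*u^3 + 16*u^2 - 3*u + 10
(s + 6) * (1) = s + 6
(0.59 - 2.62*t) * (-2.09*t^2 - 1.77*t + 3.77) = 5.4758*t^3 + 3.4043*t^2 - 10.9217*t + 2.2243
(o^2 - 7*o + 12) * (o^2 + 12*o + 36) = o^4 + 5*o^3 - 36*o^2 - 108*o + 432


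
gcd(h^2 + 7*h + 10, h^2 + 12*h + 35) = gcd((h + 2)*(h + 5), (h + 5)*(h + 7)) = h + 5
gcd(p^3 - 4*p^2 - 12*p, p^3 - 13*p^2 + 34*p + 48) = p - 6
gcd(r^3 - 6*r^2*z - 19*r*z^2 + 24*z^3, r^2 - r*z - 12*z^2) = r + 3*z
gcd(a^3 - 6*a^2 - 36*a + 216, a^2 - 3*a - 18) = a - 6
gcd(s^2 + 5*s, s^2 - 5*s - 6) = 1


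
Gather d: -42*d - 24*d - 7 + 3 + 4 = -66*d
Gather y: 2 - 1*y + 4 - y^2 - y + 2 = -y^2 - 2*y + 8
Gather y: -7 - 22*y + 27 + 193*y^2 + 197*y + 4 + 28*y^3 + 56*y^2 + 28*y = 28*y^3 + 249*y^2 + 203*y + 24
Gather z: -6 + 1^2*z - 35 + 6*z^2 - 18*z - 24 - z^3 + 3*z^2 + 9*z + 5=-z^3 + 9*z^2 - 8*z - 60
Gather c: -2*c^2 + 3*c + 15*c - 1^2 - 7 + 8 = -2*c^2 + 18*c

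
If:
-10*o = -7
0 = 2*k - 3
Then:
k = 3/2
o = 7/10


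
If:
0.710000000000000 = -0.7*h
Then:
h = -1.01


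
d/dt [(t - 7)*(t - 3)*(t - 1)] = 3*t^2 - 22*t + 31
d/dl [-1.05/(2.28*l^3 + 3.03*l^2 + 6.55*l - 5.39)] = (7.182*l^2 + 6.363*l + 6.8775)/(2.28*l^3 + 3.03*l^2 + 6.55*l - 5.39)^2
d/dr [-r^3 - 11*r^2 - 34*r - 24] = -3*r^2 - 22*r - 34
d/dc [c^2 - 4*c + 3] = 2*c - 4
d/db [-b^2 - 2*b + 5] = -2*b - 2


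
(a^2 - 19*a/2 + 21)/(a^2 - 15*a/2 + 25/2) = (2*a^2 - 19*a + 42)/(2*a^2 - 15*a + 25)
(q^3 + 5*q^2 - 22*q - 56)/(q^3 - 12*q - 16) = (q + 7)/(q + 2)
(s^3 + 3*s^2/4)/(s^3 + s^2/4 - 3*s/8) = 2*s/(2*s - 1)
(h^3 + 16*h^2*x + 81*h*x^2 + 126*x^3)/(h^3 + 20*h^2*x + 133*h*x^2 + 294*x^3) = (h + 3*x)/(h + 7*x)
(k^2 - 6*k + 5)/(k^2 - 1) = (k - 5)/(k + 1)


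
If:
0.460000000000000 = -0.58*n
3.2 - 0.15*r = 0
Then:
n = -0.79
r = 21.33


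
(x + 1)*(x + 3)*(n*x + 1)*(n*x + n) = n^2*x^4 + 5*n^2*x^3 + 7*n^2*x^2 + 3*n^2*x + n*x^3 + 5*n*x^2 + 7*n*x + 3*n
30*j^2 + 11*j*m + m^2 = (5*j + m)*(6*j + m)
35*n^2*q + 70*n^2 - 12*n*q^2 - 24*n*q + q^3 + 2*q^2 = (-7*n + q)*(-5*n + q)*(q + 2)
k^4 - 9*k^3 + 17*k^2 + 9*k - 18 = (k - 6)*(k - 3)*(k - 1)*(k + 1)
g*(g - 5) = g^2 - 5*g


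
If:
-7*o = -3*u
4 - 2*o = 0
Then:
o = 2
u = 14/3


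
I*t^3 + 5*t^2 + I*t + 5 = (t - 5*I)*(t + I)*(I*t + 1)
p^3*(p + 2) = p^4 + 2*p^3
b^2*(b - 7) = b^3 - 7*b^2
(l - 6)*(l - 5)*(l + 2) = l^3 - 9*l^2 + 8*l + 60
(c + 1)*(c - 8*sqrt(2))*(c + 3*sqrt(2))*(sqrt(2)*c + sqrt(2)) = sqrt(2)*c^4 - 10*c^3 + 2*sqrt(2)*c^3 - 47*sqrt(2)*c^2 - 20*c^2 - 96*sqrt(2)*c - 10*c - 48*sqrt(2)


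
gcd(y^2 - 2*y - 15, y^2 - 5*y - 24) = y + 3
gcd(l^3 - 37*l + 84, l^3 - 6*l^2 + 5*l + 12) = l^2 - 7*l + 12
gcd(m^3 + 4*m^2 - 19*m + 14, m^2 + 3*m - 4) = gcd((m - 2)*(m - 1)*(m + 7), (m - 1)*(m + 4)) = m - 1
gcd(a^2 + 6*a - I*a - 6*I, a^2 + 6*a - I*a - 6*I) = a^2 + a*(6 - I) - 6*I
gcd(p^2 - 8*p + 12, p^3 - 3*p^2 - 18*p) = p - 6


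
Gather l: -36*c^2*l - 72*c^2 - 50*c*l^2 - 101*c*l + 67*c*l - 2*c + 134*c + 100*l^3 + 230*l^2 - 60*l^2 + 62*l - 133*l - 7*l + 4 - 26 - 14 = -72*c^2 + 132*c + 100*l^3 + l^2*(170 - 50*c) + l*(-36*c^2 - 34*c - 78) - 36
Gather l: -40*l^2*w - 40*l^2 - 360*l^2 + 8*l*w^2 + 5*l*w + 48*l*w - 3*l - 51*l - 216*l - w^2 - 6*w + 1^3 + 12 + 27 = l^2*(-40*w - 400) + l*(8*w^2 + 53*w - 270) - w^2 - 6*w + 40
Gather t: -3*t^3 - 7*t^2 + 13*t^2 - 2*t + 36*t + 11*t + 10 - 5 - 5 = -3*t^3 + 6*t^2 + 45*t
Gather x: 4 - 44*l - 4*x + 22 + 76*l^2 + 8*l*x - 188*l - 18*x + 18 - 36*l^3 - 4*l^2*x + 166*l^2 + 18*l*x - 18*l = -36*l^3 + 242*l^2 - 250*l + x*(-4*l^2 + 26*l - 22) + 44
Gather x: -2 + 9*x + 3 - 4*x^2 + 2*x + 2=-4*x^2 + 11*x + 3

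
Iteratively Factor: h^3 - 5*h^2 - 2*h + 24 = (h - 4)*(h^2 - h - 6) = (h - 4)*(h - 3)*(h + 2)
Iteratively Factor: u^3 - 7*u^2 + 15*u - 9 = (u - 3)*(u^2 - 4*u + 3) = (u - 3)*(u - 1)*(u - 3)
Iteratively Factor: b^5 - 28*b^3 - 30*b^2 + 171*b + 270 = (b - 3)*(b^4 + 3*b^3 - 19*b^2 - 87*b - 90) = (b - 3)*(b + 3)*(b^3 - 19*b - 30) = (b - 5)*(b - 3)*(b + 3)*(b^2 + 5*b + 6) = (b - 5)*(b - 3)*(b + 3)^2*(b + 2)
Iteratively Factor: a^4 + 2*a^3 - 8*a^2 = (a)*(a^3 + 2*a^2 - 8*a) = a^2*(a^2 + 2*a - 8) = a^2*(a - 2)*(a + 4)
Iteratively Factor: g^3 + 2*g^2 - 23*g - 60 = (g + 3)*(g^2 - g - 20) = (g + 3)*(g + 4)*(g - 5)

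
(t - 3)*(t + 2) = t^2 - t - 6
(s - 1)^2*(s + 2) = s^3 - 3*s + 2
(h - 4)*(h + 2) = h^2 - 2*h - 8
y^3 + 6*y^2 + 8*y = y*(y + 2)*(y + 4)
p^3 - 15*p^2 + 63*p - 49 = (p - 7)^2*(p - 1)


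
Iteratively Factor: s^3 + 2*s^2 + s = (s + 1)*(s^2 + s) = s*(s + 1)*(s + 1)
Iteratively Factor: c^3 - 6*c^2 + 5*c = (c - 1)*(c^2 - 5*c) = (c - 5)*(c - 1)*(c)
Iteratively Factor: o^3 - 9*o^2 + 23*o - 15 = (o - 5)*(o^2 - 4*o + 3) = (o - 5)*(o - 1)*(o - 3)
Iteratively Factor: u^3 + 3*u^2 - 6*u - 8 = (u + 1)*(u^2 + 2*u - 8) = (u + 1)*(u + 4)*(u - 2)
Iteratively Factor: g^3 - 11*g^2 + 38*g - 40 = (g - 4)*(g^2 - 7*g + 10) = (g - 5)*(g - 4)*(g - 2)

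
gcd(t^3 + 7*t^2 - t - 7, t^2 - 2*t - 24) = 1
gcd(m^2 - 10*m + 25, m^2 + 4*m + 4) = 1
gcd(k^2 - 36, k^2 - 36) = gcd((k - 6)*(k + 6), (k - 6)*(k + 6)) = k^2 - 36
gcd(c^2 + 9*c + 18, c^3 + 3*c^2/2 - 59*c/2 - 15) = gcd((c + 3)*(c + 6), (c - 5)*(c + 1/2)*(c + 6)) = c + 6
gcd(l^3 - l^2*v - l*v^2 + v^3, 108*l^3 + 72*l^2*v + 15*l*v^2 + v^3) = 1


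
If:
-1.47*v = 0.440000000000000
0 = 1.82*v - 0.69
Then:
No Solution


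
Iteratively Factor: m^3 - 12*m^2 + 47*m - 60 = (m - 5)*(m^2 - 7*m + 12) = (m - 5)*(m - 3)*(m - 4)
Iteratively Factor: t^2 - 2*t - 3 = (t + 1)*(t - 3)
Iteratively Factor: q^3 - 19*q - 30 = (q + 2)*(q^2 - 2*q - 15) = (q + 2)*(q + 3)*(q - 5)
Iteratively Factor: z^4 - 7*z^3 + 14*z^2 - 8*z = (z - 2)*(z^3 - 5*z^2 + 4*z) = (z - 2)*(z - 1)*(z^2 - 4*z) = (z - 4)*(z - 2)*(z - 1)*(z)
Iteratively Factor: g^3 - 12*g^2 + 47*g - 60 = (g - 5)*(g^2 - 7*g + 12) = (g - 5)*(g - 3)*(g - 4)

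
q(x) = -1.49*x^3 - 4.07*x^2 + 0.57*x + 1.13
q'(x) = -4.47*x^2 - 8.14*x + 0.57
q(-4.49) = 51.39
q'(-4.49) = -53.00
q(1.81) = -20.01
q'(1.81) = -28.81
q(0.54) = 0.02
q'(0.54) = -5.13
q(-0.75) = -0.96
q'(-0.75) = 4.16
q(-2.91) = 1.72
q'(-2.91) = -13.60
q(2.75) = -59.07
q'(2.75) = -55.62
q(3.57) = -116.50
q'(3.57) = -85.46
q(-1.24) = -2.99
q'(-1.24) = 3.79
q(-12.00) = 1982.93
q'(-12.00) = -545.43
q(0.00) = 1.13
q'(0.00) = 0.57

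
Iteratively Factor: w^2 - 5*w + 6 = (w - 3)*(w - 2)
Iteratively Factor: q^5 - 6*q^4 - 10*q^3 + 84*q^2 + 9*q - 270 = (q + 2)*(q^4 - 8*q^3 + 6*q^2 + 72*q - 135) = (q + 2)*(q + 3)*(q^3 - 11*q^2 + 39*q - 45) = (q - 3)*(q + 2)*(q + 3)*(q^2 - 8*q + 15) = (q - 3)^2*(q + 2)*(q + 3)*(q - 5)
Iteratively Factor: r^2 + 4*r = (r)*(r + 4)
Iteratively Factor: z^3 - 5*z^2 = (z)*(z^2 - 5*z) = z*(z - 5)*(z)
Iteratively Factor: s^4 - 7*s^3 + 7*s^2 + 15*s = (s - 5)*(s^3 - 2*s^2 - 3*s) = (s - 5)*(s - 3)*(s^2 + s) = (s - 5)*(s - 3)*(s + 1)*(s)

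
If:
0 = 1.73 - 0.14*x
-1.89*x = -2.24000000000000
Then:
No Solution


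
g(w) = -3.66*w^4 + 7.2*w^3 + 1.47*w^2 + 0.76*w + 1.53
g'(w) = -14.64*w^3 + 21.6*w^2 + 2.94*w + 0.76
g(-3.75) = -1084.11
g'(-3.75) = 1065.52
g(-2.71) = -330.44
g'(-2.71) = 442.80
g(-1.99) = -108.30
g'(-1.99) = 195.82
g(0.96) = 6.88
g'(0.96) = 10.54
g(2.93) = -72.26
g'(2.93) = -173.44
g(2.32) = -4.92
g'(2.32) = -58.97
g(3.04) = -92.88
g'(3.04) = -201.99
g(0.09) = 1.62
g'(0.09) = 1.19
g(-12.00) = -88131.27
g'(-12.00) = 28373.80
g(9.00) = -18637.02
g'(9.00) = -8895.74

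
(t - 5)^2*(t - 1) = t^3 - 11*t^2 + 35*t - 25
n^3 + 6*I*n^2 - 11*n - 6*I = (n + I)*(n + 2*I)*(n + 3*I)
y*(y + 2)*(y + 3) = y^3 + 5*y^2 + 6*y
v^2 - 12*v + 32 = (v - 8)*(v - 4)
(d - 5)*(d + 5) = d^2 - 25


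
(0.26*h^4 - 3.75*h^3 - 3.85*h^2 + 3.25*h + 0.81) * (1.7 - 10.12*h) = -2.6312*h^5 + 38.392*h^4 + 32.587*h^3 - 39.435*h^2 - 2.6722*h + 1.377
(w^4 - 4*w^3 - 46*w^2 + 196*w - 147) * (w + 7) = w^5 + 3*w^4 - 74*w^3 - 126*w^2 + 1225*w - 1029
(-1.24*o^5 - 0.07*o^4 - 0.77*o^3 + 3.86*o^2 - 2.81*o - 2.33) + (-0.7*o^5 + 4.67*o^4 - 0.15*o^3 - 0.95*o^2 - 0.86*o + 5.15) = -1.94*o^5 + 4.6*o^4 - 0.92*o^3 + 2.91*o^2 - 3.67*o + 2.82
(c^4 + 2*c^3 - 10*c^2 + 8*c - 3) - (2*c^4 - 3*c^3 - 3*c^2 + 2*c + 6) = -c^4 + 5*c^3 - 7*c^2 + 6*c - 9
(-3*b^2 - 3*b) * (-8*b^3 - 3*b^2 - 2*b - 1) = 24*b^5 + 33*b^4 + 15*b^3 + 9*b^2 + 3*b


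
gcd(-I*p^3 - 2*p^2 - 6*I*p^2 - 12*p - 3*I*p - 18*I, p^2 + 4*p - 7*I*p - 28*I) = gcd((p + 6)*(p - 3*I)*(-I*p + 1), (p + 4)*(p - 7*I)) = 1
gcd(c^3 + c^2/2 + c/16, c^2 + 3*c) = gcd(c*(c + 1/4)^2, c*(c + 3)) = c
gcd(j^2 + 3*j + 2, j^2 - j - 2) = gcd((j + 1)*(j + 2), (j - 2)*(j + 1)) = j + 1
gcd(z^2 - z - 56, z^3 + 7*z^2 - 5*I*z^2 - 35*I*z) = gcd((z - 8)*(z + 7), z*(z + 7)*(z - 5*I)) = z + 7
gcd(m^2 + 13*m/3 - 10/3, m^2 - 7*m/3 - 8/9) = 1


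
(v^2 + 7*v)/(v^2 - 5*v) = (v + 7)/(v - 5)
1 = 1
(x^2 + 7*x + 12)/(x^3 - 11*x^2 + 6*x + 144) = (x + 4)/(x^2 - 14*x + 48)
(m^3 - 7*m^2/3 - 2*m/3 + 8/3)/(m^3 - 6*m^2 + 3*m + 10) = (m - 4/3)/(m - 5)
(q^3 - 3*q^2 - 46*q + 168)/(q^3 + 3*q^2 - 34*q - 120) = (q^2 + 3*q - 28)/(q^2 + 9*q + 20)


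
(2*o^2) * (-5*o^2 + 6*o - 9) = -10*o^4 + 12*o^3 - 18*o^2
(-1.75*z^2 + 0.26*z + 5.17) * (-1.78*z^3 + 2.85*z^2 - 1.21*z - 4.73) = 3.115*z^5 - 5.4503*z^4 - 6.3441*z^3 + 22.6974*z^2 - 7.4855*z - 24.4541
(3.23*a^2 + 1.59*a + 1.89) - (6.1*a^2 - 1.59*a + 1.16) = -2.87*a^2 + 3.18*a + 0.73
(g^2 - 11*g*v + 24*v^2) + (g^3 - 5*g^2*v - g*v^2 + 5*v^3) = g^3 - 5*g^2*v + g^2 - g*v^2 - 11*g*v + 5*v^3 + 24*v^2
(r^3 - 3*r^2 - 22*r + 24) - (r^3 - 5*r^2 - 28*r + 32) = 2*r^2 + 6*r - 8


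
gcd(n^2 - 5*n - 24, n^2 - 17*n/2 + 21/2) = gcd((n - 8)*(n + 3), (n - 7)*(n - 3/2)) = 1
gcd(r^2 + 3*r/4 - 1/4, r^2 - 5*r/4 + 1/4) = r - 1/4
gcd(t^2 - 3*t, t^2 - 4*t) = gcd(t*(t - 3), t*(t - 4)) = t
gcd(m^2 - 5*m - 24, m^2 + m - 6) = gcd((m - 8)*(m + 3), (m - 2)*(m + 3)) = m + 3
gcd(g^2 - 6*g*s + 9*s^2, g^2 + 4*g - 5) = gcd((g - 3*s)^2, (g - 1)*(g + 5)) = 1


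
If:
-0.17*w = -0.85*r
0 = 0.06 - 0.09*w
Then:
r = 0.13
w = 0.67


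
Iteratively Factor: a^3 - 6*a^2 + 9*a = (a - 3)*(a^2 - 3*a) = a*(a - 3)*(a - 3)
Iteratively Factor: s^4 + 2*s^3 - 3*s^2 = (s - 1)*(s^3 + 3*s^2) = s*(s - 1)*(s^2 + 3*s) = s*(s - 1)*(s + 3)*(s)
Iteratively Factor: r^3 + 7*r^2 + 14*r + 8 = (r + 1)*(r^2 + 6*r + 8) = (r + 1)*(r + 2)*(r + 4)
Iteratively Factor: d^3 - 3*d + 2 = (d - 1)*(d^2 + d - 2) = (d - 1)*(d + 2)*(d - 1)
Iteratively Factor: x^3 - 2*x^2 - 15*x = (x)*(x^2 - 2*x - 15) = x*(x + 3)*(x - 5)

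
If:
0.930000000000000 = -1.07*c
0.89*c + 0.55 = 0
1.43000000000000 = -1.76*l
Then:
No Solution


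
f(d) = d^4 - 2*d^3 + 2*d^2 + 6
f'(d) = 4*d^3 - 6*d^2 + 4*d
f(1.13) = 7.30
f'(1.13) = 2.63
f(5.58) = 690.27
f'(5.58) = 530.47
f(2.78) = 38.22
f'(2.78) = 50.69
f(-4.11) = 463.98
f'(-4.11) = -395.50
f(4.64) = 312.79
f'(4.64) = 288.97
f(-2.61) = 101.59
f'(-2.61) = -122.43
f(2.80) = 39.24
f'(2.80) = 51.97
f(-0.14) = 6.05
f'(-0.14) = -0.69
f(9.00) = 5271.00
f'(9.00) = 2466.00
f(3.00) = 51.00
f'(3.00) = 66.00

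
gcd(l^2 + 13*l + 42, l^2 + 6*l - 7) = l + 7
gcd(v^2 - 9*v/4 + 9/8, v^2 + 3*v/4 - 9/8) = v - 3/4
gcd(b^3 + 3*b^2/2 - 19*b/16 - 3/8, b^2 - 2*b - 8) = b + 2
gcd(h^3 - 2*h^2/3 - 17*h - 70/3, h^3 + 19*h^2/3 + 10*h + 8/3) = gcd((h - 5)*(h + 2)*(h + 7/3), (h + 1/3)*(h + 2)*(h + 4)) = h + 2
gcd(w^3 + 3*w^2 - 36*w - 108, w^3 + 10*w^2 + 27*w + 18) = w^2 + 9*w + 18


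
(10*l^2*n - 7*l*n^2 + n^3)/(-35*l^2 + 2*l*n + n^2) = n*(-2*l + n)/(7*l + n)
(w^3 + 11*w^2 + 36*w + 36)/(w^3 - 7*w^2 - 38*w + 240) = (w^2 + 5*w + 6)/(w^2 - 13*w + 40)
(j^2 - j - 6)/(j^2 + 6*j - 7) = (j^2 - j - 6)/(j^2 + 6*j - 7)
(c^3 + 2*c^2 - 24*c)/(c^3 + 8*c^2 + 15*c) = (c^2 + 2*c - 24)/(c^2 + 8*c + 15)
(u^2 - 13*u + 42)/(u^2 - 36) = (u - 7)/(u + 6)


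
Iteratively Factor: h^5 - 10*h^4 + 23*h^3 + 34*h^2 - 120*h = (h)*(h^4 - 10*h^3 + 23*h^2 + 34*h - 120) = h*(h - 4)*(h^3 - 6*h^2 - h + 30) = h*(h - 4)*(h - 3)*(h^2 - 3*h - 10) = h*(h - 5)*(h - 4)*(h - 3)*(h + 2)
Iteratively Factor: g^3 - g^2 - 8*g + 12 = (g - 2)*(g^2 + g - 6) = (g - 2)*(g + 3)*(g - 2)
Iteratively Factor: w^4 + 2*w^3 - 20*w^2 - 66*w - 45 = (w + 1)*(w^3 + w^2 - 21*w - 45) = (w + 1)*(w + 3)*(w^2 - 2*w - 15) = (w + 1)*(w + 3)^2*(w - 5)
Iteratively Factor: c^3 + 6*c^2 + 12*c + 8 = (c + 2)*(c^2 + 4*c + 4) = (c + 2)^2*(c + 2)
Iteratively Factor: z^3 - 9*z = (z)*(z^2 - 9) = z*(z + 3)*(z - 3)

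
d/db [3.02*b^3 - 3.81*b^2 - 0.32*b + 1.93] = 9.06*b^2 - 7.62*b - 0.32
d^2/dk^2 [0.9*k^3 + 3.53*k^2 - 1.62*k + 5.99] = 5.4*k + 7.06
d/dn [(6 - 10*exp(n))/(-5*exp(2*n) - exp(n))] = 2*(-25*exp(2*n) + 30*exp(n) + 3)*exp(-n)/(25*exp(2*n) + 10*exp(n) + 1)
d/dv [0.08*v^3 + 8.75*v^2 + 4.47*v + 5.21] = 0.24*v^2 + 17.5*v + 4.47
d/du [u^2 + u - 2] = 2*u + 1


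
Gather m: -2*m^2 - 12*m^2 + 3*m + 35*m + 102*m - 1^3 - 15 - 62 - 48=-14*m^2 + 140*m - 126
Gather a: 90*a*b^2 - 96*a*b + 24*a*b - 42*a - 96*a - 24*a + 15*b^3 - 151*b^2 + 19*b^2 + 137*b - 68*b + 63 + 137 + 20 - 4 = a*(90*b^2 - 72*b - 162) + 15*b^3 - 132*b^2 + 69*b + 216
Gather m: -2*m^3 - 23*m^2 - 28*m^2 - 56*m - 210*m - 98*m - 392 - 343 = -2*m^3 - 51*m^2 - 364*m - 735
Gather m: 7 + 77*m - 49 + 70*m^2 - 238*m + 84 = 70*m^2 - 161*m + 42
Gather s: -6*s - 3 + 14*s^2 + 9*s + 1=14*s^2 + 3*s - 2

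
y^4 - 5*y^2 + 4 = (y - 2)*(y - 1)*(y + 1)*(y + 2)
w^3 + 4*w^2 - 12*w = w*(w - 2)*(w + 6)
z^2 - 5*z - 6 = (z - 6)*(z + 1)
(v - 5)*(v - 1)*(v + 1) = v^3 - 5*v^2 - v + 5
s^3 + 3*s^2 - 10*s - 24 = (s - 3)*(s + 2)*(s + 4)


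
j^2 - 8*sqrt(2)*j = j*(j - 8*sqrt(2))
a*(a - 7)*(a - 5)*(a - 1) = a^4 - 13*a^3 + 47*a^2 - 35*a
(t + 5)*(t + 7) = t^2 + 12*t + 35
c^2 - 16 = (c - 4)*(c + 4)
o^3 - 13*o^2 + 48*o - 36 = (o - 6)^2*(o - 1)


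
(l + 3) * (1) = l + 3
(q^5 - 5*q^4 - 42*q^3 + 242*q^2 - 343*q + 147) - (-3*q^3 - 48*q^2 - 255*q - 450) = q^5 - 5*q^4 - 39*q^3 + 290*q^2 - 88*q + 597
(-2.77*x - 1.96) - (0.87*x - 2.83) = 0.87 - 3.64*x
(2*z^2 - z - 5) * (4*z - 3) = 8*z^3 - 10*z^2 - 17*z + 15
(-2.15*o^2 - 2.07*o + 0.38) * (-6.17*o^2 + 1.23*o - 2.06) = 13.2655*o^4 + 10.1274*o^3 - 0.461699999999999*o^2 + 4.7316*o - 0.7828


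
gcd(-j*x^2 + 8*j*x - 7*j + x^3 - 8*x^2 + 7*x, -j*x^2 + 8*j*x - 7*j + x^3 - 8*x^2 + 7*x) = -j*x^2 + 8*j*x - 7*j + x^3 - 8*x^2 + 7*x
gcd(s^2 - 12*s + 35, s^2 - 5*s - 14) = s - 7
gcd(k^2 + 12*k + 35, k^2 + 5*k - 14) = k + 7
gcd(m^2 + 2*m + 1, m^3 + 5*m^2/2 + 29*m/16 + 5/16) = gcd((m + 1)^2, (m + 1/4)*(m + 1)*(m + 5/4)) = m + 1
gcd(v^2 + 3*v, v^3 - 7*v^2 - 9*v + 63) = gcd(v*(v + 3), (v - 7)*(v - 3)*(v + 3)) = v + 3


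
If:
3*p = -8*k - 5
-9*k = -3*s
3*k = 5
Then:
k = 5/3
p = -55/9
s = 5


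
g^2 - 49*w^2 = (g - 7*w)*(g + 7*w)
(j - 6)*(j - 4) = j^2 - 10*j + 24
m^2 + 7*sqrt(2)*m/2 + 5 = (m + sqrt(2))*(m + 5*sqrt(2)/2)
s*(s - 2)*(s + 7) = s^3 + 5*s^2 - 14*s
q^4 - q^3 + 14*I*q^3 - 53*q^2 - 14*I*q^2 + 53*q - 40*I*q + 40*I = (q + 5*I)*(q + 8*I)*(-I*q + 1)*(I*q - I)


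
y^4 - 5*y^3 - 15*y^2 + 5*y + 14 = (y - 7)*(y - 1)*(y + 1)*(y + 2)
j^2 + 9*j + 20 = (j + 4)*(j + 5)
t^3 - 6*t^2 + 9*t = t*(t - 3)^2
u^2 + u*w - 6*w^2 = (u - 2*w)*(u + 3*w)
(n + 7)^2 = n^2 + 14*n + 49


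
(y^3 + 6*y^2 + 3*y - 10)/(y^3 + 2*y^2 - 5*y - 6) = (y^3 + 6*y^2 + 3*y - 10)/(y^3 + 2*y^2 - 5*y - 6)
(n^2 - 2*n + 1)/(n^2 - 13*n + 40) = (n^2 - 2*n + 1)/(n^2 - 13*n + 40)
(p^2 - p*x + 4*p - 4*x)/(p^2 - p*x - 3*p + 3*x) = (p + 4)/(p - 3)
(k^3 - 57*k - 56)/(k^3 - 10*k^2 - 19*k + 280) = (k^2 + 8*k + 7)/(k^2 - 2*k - 35)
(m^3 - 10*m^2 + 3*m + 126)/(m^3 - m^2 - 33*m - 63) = (m - 6)/(m + 3)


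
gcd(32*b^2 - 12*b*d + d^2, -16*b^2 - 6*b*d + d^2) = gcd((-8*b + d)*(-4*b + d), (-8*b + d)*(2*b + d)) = 8*b - d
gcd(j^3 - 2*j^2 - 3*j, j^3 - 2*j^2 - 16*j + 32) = 1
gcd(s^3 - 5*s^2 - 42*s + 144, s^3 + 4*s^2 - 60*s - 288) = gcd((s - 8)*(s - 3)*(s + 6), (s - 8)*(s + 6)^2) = s^2 - 2*s - 48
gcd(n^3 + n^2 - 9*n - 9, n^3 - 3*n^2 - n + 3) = n^2 - 2*n - 3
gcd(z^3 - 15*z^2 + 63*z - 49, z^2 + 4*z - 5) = z - 1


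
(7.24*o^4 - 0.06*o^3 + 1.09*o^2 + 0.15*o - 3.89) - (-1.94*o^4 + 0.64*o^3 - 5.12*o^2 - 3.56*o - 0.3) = 9.18*o^4 - 0.7*o^3 + 6.21*o^2 + 3.71*o - 3.59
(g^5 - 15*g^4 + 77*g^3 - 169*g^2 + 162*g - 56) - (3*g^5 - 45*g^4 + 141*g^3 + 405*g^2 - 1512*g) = -2*g^5 + 30*g^4 - 64*g^3 - 574*g^2 + 1674*g - 56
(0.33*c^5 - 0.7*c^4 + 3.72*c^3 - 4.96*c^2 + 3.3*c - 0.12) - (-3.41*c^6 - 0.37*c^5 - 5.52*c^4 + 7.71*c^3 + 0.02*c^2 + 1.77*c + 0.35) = 3.41*c^6 + 0.7*c^5 + 4.82*c^4 - 3.99*c^3 - 4.98*c^2 + 1.53*c - 0.47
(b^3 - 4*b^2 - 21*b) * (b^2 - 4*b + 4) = b^5 - 8*b^4 - b^3 + 68*b^2 - 84*b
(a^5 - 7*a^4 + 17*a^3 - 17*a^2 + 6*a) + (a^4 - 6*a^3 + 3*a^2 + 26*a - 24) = a^5 - 6*a^4 + 11*a^3 - 14*a^2 + 32*a - 24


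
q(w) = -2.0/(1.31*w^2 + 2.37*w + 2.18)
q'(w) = -2.0*(-2.62*w - 2.37)/(1.31*w^2 + 2.37*w + 2.18)^2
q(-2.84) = -0.33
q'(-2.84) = -0.28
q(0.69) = -0.45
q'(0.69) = 0.42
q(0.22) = -0.72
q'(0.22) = 0.77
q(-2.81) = -0.34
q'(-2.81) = -0.29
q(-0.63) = -1.66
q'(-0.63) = 0.99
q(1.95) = -0.17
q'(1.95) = 0.11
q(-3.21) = -0.25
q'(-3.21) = -0.19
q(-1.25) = -1.58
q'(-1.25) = -1.13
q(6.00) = -0.03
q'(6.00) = 0.01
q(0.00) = -0.92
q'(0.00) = 1.00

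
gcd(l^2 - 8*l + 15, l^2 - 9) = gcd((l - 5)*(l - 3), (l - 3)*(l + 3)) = l - 3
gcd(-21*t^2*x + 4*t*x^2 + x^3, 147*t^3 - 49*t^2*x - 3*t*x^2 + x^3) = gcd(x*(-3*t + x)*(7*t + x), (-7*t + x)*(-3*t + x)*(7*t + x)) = -21*t^2 + 4*t*x + x^2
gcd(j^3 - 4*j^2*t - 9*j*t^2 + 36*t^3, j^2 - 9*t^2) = -j^2 + 9*t^2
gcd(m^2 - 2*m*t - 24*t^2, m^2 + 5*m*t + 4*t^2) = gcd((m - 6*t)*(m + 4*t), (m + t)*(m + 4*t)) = m + 4*t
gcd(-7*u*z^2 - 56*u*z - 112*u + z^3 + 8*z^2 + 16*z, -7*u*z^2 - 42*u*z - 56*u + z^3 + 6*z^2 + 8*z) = -7*u*z - 28*u + z^2 + 4*z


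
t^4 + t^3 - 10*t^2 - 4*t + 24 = (t - 2)^2*(t + 2)*(t + 3)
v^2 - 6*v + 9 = (v - 3)^2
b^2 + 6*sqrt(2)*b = b*(b + 6*sqrt(2))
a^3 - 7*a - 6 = (a - 3)*(a + 1)*(a + 2)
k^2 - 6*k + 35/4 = (k - 7/2)*(k - 5/2)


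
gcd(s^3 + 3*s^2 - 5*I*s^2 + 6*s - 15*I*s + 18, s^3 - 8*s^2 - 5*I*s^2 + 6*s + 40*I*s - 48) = s^2 - 5*I*s + 6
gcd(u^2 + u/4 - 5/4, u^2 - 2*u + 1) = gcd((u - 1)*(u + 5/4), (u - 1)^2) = u - 1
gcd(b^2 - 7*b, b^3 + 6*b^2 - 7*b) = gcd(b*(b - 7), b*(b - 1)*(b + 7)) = b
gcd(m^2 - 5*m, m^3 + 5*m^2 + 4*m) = m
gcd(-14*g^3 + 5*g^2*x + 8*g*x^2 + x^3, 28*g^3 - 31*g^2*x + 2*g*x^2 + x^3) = -7*g^2 + 6*g*x + x^2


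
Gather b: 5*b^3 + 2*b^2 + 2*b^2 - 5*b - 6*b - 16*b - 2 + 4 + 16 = 5*b^3 + 4*b^2 - 27*b + 18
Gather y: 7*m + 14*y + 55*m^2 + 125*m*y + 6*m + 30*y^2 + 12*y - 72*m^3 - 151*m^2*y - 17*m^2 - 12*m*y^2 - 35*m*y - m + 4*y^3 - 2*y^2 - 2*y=-72*m^3 + 38*m^2 + 12*m + 4*y^3 + y^2*(28 - 12*m) + y*(-151*m^2 + 90*m + 24)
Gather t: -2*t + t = -t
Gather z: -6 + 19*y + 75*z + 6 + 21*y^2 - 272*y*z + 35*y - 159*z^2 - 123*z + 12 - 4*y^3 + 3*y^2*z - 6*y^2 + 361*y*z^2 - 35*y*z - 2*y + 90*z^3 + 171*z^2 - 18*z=-4*y^3 + 15*y^2 + 52*y + 90*z^3 + z^2*(361*y + 12) + z*(3*y^2 - 307*y - 66) + 12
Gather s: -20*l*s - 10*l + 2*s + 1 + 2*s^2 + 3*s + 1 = -10*l + 2*s^2 + s*(5 - 20*l) + 2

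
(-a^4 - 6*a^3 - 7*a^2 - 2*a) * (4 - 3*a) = 3*a^5 + 14*a^4 - 3*a^3 - 22*a^2 - 8*a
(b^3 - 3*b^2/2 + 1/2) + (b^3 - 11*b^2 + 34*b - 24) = 2*b^3 - 25*b^2/2 + 34*b - 47/2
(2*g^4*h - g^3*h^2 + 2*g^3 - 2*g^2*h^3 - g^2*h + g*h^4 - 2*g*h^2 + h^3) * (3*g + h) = 6*g^5*h - g^4*h^2 + 6*g^4 - 7*g^3*h^3 - g^3*h + g^2*h^4 - 7*g^2*h^2 + g*h^5 + g*h^3 + h^4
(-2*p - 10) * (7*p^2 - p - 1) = -14*p^3 - 68*p^2 + 12*p + 10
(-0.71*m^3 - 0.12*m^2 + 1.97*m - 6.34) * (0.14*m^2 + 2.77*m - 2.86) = -0.0994*m^5 - 1.9835*m^4 + 1.974*m^3 + 4.9125*m^2 - 23.196*m + 18.1324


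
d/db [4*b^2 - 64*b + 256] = 8*b - 64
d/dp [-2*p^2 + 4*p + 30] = 4 - 4*p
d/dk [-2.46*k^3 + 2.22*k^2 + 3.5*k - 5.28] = -7.38*k^2 + 4.44*k + 3.5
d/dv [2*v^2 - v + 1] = 4*v - 1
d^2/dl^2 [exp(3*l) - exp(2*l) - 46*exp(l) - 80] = (9*exp(2*l) - 4*exp(l) - 46)*exp(l)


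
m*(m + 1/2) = m^2 + m/2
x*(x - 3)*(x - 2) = x^3 - 5*x^2 + 6*x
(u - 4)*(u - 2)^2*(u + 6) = u^4 - 2*u^3 - 28*u^2 + 104*u - 96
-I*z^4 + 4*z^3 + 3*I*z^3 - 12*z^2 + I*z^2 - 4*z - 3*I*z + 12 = (z - 3)*(z - 1)*(z + 4*I)*(-I*z - I)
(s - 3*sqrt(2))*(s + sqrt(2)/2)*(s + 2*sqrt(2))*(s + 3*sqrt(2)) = s^4 + 5*sqrt(2)*s^3/2 - 16*s^2 - 45*sqrt(2)*s - 36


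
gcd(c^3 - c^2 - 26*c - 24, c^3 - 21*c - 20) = c^2 + 5*c + 4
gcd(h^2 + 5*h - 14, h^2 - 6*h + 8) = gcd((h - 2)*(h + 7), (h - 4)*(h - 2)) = h - 2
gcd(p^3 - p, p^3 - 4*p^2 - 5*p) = p^2 + p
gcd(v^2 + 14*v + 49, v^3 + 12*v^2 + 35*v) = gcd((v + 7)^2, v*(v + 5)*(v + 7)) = v + 7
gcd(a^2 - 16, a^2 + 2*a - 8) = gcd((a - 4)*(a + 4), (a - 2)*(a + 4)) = a + 4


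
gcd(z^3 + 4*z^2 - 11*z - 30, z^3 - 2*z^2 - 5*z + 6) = z^2 - z - 6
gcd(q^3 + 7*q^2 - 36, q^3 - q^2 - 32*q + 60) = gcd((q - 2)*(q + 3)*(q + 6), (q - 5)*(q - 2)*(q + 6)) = q^2 + 4*q - 12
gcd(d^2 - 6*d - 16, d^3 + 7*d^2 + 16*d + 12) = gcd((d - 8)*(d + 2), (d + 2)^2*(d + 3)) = d + 2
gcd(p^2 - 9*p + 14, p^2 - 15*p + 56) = p - 7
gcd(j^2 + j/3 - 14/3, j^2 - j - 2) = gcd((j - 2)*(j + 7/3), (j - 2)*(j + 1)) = j - 2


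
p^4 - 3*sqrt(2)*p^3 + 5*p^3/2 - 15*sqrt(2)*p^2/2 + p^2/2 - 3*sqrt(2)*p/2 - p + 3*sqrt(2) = (p - 1/2)*(p + 1)*(p + 2)*(p - 3*sqrt(2))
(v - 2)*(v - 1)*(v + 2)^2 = v^4 + v^3 - 6*v^2 - 4*v + 8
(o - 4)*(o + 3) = o^2 - o - 12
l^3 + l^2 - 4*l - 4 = (l - 2)*(l + 1)*(l + 2)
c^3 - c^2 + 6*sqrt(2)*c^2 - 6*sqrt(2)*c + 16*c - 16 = (c - 1)*(c + 2*sqrt(2))*(c + 4*sqrt(2))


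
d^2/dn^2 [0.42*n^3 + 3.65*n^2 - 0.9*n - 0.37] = 2.52*n + 7.3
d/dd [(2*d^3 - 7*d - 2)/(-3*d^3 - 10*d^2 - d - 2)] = 2*(-10*d^4 - 23*d^3 - 50*d^2 - 20*d + 6)/(9*d^6 + 60*d^5 + 106*d^4 + 32*d^3 + 41*d^2 + 4*d + 4)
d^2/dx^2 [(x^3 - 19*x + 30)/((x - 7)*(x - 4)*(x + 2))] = 6*(3*x^6 - 25*x^5 + 119*x^4 - 1015*x^3 + 5074*x^2 - 9740*x + 7528)/(x^9 - 27*x^8 + 261*x^7 - 885*x^6 - 1458*x^5 + 14652*x^4 - 8520*x^3 - 78624*x^2 + 56448*x + 175616)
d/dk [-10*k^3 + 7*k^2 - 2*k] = -30*k^2 + 14*k - 2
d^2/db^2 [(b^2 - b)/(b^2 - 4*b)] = 6/(b^3 - 12*b^2 + 48*b - 64)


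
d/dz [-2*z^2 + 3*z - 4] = 3 - 4*z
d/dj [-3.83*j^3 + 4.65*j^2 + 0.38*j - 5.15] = -11.49*j^2 + 9.3*j + 0.38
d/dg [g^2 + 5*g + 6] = 2*g + 5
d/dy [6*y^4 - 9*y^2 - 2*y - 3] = 24*y^3 - 18*y - 2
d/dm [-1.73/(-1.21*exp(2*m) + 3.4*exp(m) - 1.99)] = (5.882 - 4.1866*exp(m))*exp(m)/(1.21*exp(2*m) - 3.4*exp(m) + 1.99)^2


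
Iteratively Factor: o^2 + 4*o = (o + 4)*(o)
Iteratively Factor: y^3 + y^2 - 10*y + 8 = (y + 4)*(y^2 - 3*y + 2) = (y - 1)*(y + 4)*(y - 2)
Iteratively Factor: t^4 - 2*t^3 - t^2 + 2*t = (t)*(t^3 - 2*t^2 - t + 2) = t*(t - 2)*(t^2 - 1) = t*(t - 2)*(t - 1)*(t + 1)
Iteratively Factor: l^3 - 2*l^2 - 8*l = (l - 4)*(l^2 + 2*l) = l*(l - 4)*(l + 2)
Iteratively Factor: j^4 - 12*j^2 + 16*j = (j + 4)*(j^3 - 4*j^2 + 4*j) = (j - 2)*(j + 4)*(j^2 - 2*j) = j*(j - 2)*(j + 4)*(j - 2)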